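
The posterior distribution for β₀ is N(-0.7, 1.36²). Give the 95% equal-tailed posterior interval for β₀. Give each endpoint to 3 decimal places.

The posterior is symmetric, so the 95% equal-tailed interval is β₀ = -0.7 ± z·1.36 with z = 1.960.
Half-width: 1.960 × 1.36 = 2.666.
-0.7 − 2.666 = -3.366; -0.7 + 2.666 = 1.966.

[-3.366, 1.966]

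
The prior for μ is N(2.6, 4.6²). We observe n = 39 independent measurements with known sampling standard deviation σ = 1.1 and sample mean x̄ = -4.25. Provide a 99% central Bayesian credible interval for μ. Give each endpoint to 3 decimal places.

[-4.693, -3.787]

Posterior precision = 1/4.6² + 39/1.1² = 0.0473 + 32.2314 = 32.2787, so posterior SD = 0.1760.
Posterior mean = (2.6/4.6² + 39·-4.25/1.1²) / 32.2787 = -4.2400.
Interval: -4.2400 ± 2.576 × 0.1760 → [-4.693, -3.787].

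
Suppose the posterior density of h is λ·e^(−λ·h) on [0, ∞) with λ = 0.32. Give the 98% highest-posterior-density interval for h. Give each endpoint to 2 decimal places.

The exponential density is strictly decreasing on [0, ∞), so the HPD interval is anchored at 0: [0, q] with P(h ≤ q) = 0.98.
q = −ln(1 − 0.98) / 0.32 = 3.9120 / 0.32 = 12.23.

[0.00, 12.23]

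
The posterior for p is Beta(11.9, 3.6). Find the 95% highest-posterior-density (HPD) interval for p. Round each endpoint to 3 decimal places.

[0.564, 0.951]

The posterior is unimodal and skewed, so the HPD interval has equal density at both endpoints and is the shortest 95% interval.
Solving f(0.564) = f(0.951) with F(0.951) − F(0.564) = 0.95 gives [0.564, 0.951].
For comparison, the equal-tailed interval is [0.536, 0.934]; the HPD is narrower and shifted toward the mode.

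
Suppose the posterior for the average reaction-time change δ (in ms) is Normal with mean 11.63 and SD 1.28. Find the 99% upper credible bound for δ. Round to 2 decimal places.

Need U with P(δ ≤ U) = 0.99: U = 11.63 + z_{0.01}·1.28.
z = 2.326; U = 11.63 + 2.326 × 1.28 = 14.61.

14.61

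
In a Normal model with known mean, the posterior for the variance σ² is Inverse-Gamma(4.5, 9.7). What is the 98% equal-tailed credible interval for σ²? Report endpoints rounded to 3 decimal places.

Inverse-Gamma(4.5, 9.7) quantiles: F⁻¹(0.01) and F⁻¹(0.99).
Equivalently, 1/σ² ~ Gamma(4.5, rate = 9.7); invert its 0.99 and 0.01 quantiles.
Posterior mean ≈ 2.771, SD ≈ 1.753; a Normal approximation gives roughly [-1.306, 6.849].
Exact: lower = 0.895; upper = 9.292.

[0.895, 9.292]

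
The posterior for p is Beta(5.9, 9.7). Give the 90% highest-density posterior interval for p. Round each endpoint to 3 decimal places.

The posterior is unimodal and skewed, so the HPD interval has equal density at both endpoints and is the shortest 90% interval.
Solving f(0.181) = f(0.571) with F(0.571) − F(0.181) = 0.90 gives [0.181, 0.571].
For comparison, the equal-tailed interval is [0.191, 0.583]; the HPD is narrower and shifted toward the mode.

[0.181, 0.571]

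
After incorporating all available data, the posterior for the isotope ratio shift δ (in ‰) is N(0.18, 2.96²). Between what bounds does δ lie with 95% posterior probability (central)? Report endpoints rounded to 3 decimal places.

[-5.621, 5.981]

The posterior is symmetric, so the 95% equal-tailed interval is δ = 0.18 ± z·2.96 with z = 1.960.
Half-width: 1.960 × 2.96 = 5.801.
0.18 − 5.801 = -5.621; 0.18 + 5.801 = 5.981.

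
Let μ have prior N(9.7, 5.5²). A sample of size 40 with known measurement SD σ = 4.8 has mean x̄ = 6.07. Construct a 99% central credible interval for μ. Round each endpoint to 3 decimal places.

[4.201, 8.074]

Posterior precision = 1/5.5² + 40/4.8² = 0.0331 + 1.7361 = 1.7692, so posterior SD = 0.7518.
Posterior mean = (9.7/5.5² + 40·6.07/4.8²) / 1.7692 = 6.1378.
Interval: 6.1378 ± 2.576 × 0.7518 → [4.201, 8.074].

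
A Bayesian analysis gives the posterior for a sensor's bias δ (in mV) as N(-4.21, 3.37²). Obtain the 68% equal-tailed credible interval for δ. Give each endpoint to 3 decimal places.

The posterior is symmetric, so the 68% equal-tailed interval is δ = -4.21 ± z·3.37 with z = 0.994.
Half-width: 0.994 × 3.37 = 3.351.
-4.21 − 3.351 = -7.561; -4.21 + 3.351 = -0.859.

[-7.561, -0.859]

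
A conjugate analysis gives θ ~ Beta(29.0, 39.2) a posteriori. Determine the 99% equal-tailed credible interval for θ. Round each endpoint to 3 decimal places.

Posterior: Beta(29.0, 39.2).
Equal-tailed 99% interval: the 0.005 and 0.995 quantiles of Beta(29.0, 39.2).
Posterior mean ≈ 0.425, SD ≈ 0.059; a Normal approximation gives roughly [0.272, 0.578].
Exact: F⁻¹(0.005) = 0.278; F⁻¹(0.995) = 0.580.

[0.278, 0.580]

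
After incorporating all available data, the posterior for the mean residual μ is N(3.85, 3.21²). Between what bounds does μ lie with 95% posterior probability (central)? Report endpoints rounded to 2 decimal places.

The posterior is symmetric, so the 95% equal-tailed interval is μ = 3.85 ± z·3.21 with z = 1.960.
Half-width: 1.960 × 3.21 = 6.29.
3.85 − 6.29 = -2.44; 3.85 + 6.29 = 10.14.

[-2.44, 10.14]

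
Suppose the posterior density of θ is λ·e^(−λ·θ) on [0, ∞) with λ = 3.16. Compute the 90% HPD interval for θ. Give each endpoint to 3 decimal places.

[0.000, 0.729]

The exponential density is strictly decreasing on [0, ∞), so the HPD interval is anchored at 0: [0, q] with P(θ ≤ q) = 0.90.
q = −ln(1 − 0.90) / 3.16 = 2.3026 / 3.16 = 0.729.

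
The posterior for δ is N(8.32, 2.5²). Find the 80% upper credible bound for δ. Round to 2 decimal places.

10.42

Need U with P(δ ≤ U) = 0.80: U = 8.32 + z_{0.2}·2.5.
z = 0.842; U = 8.32 + 0.842 × 2.5 = 10.42.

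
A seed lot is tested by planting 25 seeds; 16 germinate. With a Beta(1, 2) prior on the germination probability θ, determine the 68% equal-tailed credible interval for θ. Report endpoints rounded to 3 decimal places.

Posterior: Beta(1+16, 2+9) = Beta(17, 11).
Equal-tailed 68% interval: the 0.16 and 0.84 quantiles of Beta(17, 11).
Posterior mean ≈ 0.607, SD ≈ 0.091; a Normal approximation gives roughly [0.517, 0.697].
Exact: F⁻¹(0.16) = 0.515; F⁻¹(0.84) = 0.699.

[0.515, 0.699]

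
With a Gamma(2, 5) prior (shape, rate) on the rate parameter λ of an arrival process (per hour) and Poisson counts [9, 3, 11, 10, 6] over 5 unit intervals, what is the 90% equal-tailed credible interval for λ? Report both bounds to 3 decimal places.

[3.107, 5.207]

Posterior: Gamma(2+39, 5+5) = Gamma(41, 10) (shape, rate).
Equal-tailed 90% interval: Gamma(41, 10) quantiles at 0.05 and 0.95.
Posterior mean ≈ 4.100, SD ≈ 0.640; a Normal approximation gives roughly [3.047, 5.153].
Exact: lower = 3.107; upper = 5.207.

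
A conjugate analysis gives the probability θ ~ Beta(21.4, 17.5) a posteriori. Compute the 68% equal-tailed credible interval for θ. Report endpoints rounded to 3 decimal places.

Posterior: Beta(21.4, 17.5).
Equal-tailed 68% interval: the 0.16 and 0.84 quantiles of Beta(21.4, 17.5).
Posterior mean ≈ 0.550, SD ≈ 0.079; a Normal approximation gives roughly [0.472, 0.628].
Exact: F⁻¹(0.16) = 0.471; F⁻¹(0.84) = 0.629.

[0.471, 0.629]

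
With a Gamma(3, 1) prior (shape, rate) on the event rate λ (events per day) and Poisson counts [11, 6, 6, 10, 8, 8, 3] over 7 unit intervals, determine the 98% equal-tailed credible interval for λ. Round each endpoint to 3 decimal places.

Posterior: Gamma(3+52, 1+7) = Gamma(55, 8) (shape, rate).
Equal-tailed 98% interval: Gamma(55, 8) quantiles at 0.01 and 0.99.
Posterior mean ≈ 6.875, SD ≈ 0.927; a Normal approximation gives roughly [4.718, 9.032].
Exact: lower = 4.904; upper = 9.213.

[4.904, 9.213]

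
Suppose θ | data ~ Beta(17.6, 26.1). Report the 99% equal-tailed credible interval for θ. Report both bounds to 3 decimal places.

[0.226, 0.596]

Posterior: Beta(17.6, 26.1).
Equal-tailed 99% interval: the 0.005 and 0.995 quantiles of Beta(17.6, 26.1).
Posterior mean ≈ 0.403, SD ≈ 0.073; a Normal approximation gives roughly [0.214, 0.592].
Exact: F⁻¹(0.005) = 0.226; F⁻¹(0.995) = 0.596.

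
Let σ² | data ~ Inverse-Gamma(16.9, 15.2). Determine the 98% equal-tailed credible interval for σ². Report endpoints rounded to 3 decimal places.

Inverse-Gamma(16.9, 15.2) quantiles: F⁻¹(0.01) and F⁻¹(0.99).
Equivalently, 1/σ² ~ Gamma(16.9, rate = 15.2); invert its 0.99 and 0.01 quantiles.
Posterior mean ≈ 0.956, SD ≈ 0.248; a Normal approximation gives roughly [0.380, 1.532].
Exact: lower = 0.545; upper = 1.723.

[0.545, 1.723]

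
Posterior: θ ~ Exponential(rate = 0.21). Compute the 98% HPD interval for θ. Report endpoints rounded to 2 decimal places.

The exponential density is strictly decreasing on [0, ∞), so the HPD interval is anchored at 0: [0, q] with P(θ ≤ q) = 0.98.
q = −ln(1 − 0.98) / 0.21 = 3.9120 / 0.21 = 18.63.

[0.00, 18.63]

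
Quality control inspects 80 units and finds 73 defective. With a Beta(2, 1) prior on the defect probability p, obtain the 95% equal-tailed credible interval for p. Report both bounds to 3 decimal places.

Posterior: Beta(2+73, 1+7) = Beta(75, 8).
Equal-tailed 95% interval: the 0.025 and 0.975 quantiles of Beta(75, 8).
Posterior mean ≈ 0.904, SD ≈ 0.032; a Normal approximation gives roughly [0.841, 0.967].
Exact: F⁻¹(0.025) = 0.832; F⁻¹(0.975) = 0.957.

[0.832, 0.957]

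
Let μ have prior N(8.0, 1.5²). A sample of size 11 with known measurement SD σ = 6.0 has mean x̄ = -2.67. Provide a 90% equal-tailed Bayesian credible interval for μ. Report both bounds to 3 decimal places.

Posterior precision = 1/1.5² + 11/6.0² = 0.4444 + 0.3056 = 0.7500, so posterior SD = 1.1547.
Posterior mean = (8.0/1.5² + 11·-2.67/6.0²) / 0.7500 = 3.6530.
Interval: 3.6530 ± 1.645 × 1.1547 → [1.754, 5.552].

[1.754, 5.552]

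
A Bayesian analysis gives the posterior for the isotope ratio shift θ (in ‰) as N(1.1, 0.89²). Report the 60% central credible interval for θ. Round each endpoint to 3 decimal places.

The posterior is symmetric, so the 60% equal-tailed interval is θ = 1.1 ± z·0.89 with z = 0.842.
Half-width: 0.842 × 0.89 = 0.749.
1.1 − 0.749 = 0.351; 1.1 + 0.749 = 1.849.

[0.351, 1.849]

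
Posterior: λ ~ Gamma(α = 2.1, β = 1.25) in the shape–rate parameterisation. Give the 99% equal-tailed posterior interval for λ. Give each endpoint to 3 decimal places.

[0.097, 6.099]

Posterior: Gamma(shape 2.1, rate 1.25).
Equal-tailed 99% interval: Gamma(2.1, 1.25) quantiles at 0.005 and 0.995.
Posterior mean ≈ 1.680, SD ≈ 1.159; a Normal approximation gives roughly [-1.306, 4.666].
Exact: lower = 0.097; upper = 6.099.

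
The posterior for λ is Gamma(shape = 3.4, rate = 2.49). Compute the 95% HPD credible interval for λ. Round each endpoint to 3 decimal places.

[0.182, 2.823]

The posterior is unimodal and skewed, so the HPD interval has equal density at both endpoints and is the shortest 95% interval.
Solving f(0.182) = f(2.823) with F(2.823) − F(0.182) = 0.95 gives [0.182, 2.823].
For comparison, the equal-tailed interval is [0.321, 3.153]; the HPD is narrower and shifted toward the mode.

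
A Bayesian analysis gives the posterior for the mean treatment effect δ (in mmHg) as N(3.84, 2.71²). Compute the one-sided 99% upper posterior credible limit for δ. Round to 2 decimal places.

Need U with P(δ ≤ U) = 0.99: U = 3.84 + z_{0.01}·2.71.
z = 2.326; U = 3.84 + 2.326 × 2.71 = 10.14.

10.14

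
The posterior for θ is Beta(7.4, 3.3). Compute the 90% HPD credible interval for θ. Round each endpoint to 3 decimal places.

The posterior is unimodal and skewed, so the HPD interval has equal density at both endpoints and is the shortest 90% interval.
Solving f(0.480) = f(0.913) with F(0.913) − F(0.480) = 0.90 gives [0.480, 0.913].
For comparison, the equal-tailed interval is [0.449, 0.892]; the HPD is narrower and shifted toward the mode.

[0.480, 0.913]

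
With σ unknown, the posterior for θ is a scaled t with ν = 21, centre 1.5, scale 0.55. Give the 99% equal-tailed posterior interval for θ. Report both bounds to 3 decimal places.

[-0.057, 3.057]

The t_21 distribution is symmetric; the 99% interval is 1.5 ± t·0.55 with t_{0.995,21} = 2.831.
Half-width: 2.831 × 0.55 = 1.557.
1.5 − 1.557 = -0.057; 1.5 + 1.557 = 3.057.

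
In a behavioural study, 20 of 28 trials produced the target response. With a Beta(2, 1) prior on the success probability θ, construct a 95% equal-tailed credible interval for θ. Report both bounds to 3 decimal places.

Posterior: Beta(2+20, 1+8) = Beta(22, 9).
Equal-tailed 95% interval: the 0.025 and 0.975 quantiles of Beta(22, 9).
Posterior mean ≈ 0.710, SD ≈ 0.080; a Normal approximation gives roughly [0.552, 0.867].
Exact: F⁻¹(0.025) = 0.541; F⁻¹(0.975) = 0.853.

[0.541, 0.853]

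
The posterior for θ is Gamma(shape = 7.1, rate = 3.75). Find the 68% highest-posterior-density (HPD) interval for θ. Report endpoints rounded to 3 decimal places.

[1.050, 2.384]

The posterior is unimodal and skewed, so the HPD interval has equal density at both endpoints and is the shortest 68% interval.
Solving f(1.050) = f(2.384) with F(2.384) − F(1.050) = 0.68 gives [1.050, 2.384].
For comparison, the equal-tailed interval is [1.203, 2.583]; the HPD is narrower and shifted toward the mode.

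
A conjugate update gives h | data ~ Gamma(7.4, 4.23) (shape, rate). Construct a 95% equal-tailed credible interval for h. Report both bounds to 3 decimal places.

Posterior: Gamma(shape 7.4, rate 4.23).
Equal-tailed 95% interval: Gamma(7.4, 4.23) quantiles at 0.025 and 0.975.
Posterior mean ≈ 1.749, SD ≈ 0.643; a Normal approximation gives roughly [0.489, 3.010].
Exact: lower = 0.725; upper = 3.217.

[0.725, 3.217]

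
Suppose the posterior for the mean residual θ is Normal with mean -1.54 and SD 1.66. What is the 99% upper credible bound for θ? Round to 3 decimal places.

2.322

Need U with P(θ ≤ U) = 0.99: U = -1.54 + z_{0.01}·1.66.
z = 2.326; U = -1.54 + 2.326 × 1.66 = 2.322.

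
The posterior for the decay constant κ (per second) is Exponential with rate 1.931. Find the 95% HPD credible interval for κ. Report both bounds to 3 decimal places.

[0.000, 1.551]

The exponential density is strictly decreasing on [0, ∞), so the HPD interval is anchored at 0: [0, q] with P(κ ≤ q) = 0.95.
q = −ln(1 − 0.95) / 1.931 = 2.9957 / 1.931 = 1.551.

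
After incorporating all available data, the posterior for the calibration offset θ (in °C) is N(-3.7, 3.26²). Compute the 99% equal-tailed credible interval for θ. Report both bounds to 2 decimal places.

[-12.10, 4.70]

The posterior is symmetric, so the 99% equal-tailed interval is θ = -3.7 ± z·3.26 with z = 2.576.
Half-width: 2.576 × 3.26 = 8.40.
-3.7 − 8.40 = -12.10; -3.7 + 8.40 = 4.70.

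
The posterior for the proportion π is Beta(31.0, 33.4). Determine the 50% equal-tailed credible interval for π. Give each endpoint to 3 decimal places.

[0.439, 0.523]

Posterior: Beta(31.0, 33.4).
Equal-tailed 50% interval: the 0.25 and 0.75 quantiles of Beta(31.0, 33.4).
Posterior mean ≈ 0.481, SD ≈ 0.062; a Normal approximation gives roughly [0.440, 0.523].
Exact: F⁻¹(0.25) = 0.439; F⁻¹(0.75) = 0.523.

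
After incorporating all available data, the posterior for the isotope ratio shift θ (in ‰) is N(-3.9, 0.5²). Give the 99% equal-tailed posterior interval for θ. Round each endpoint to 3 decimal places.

The posterior is symmetric, so the 99% equal-tailed interval is θ = -3.9 ± z·0.5 with z = 2.576.
Half-width: 2.576 × 0.5 = 1.288.
-3.9 − 1.288 = -5.188; -3.9 + 1.288 = -2.612.

[-5.188, -2.612]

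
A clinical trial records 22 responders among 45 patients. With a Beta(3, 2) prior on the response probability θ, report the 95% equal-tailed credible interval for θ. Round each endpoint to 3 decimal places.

Posterior: Beta(3+22, 2+23) = Beta(25, 25).
Equal-tailed 95% interval: the 0.025 and 0.975 quantiles of Beta(25, 25).
Posterior mean ≈ 0.500, SD ≈ 0.070; a Normal approximation gives roughly [0.363, 0.637].
Exact: F⁻¹(0.025) = 0.363; F⁻¹(0.975) = 0.637.

[0.363, 0.637]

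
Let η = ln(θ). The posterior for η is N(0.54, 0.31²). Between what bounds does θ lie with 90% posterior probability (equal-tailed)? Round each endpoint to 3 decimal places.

[1.031, 2.857]

On the log scale the 90% interval is 0.54 ± 1.645 × 0.31 = [0.0301, 1.0499].
Exponentiate: [e^0.0301, e^1.0499] = [1.031, 2.857].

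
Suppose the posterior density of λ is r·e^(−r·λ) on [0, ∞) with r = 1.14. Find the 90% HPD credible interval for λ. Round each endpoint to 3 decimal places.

The exponential density is strictly decreasing on [0, ∞), so the HPD interval is anchored at 0: [0, q] with P(λ ≤ q) = 0.90.
q = −ln(1 − 0.90) / 1.14 = 2.3026 / 1.14 = 2.020.

[0.000, 2.020]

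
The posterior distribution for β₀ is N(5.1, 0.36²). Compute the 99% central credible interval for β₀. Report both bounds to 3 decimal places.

The posterior is symmetric, so the 99% equal-tailed interval is β₀ = 5.1 ± z·0.36 with z = 2.576.
Half-width: 2.576 × 0.36 = 0.927.
5.1 − 0.927 = 4.173; 5.1 + 0.927 = 6.027.

[4.173, 6.027]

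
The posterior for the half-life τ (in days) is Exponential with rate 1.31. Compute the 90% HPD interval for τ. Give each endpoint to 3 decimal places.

[0.000, 1.758]

The exponential density is strictly decreasing on [0, ∞), so the HPD interval is anchored at 0: [0, q] with P(τ ≤ q) = 0.90.
q = −ln(1 − 0.90) / 1.31 = 2.3026 / 1.31 = 1.758.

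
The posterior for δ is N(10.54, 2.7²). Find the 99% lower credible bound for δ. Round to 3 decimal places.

4.259

Need L with P(δ ≥ L) = 0.99: L = 10.54 − z_{0.01}·2.7.
z = 2.326; L = 10.54 − 2.326 × 2.7 = 4.259.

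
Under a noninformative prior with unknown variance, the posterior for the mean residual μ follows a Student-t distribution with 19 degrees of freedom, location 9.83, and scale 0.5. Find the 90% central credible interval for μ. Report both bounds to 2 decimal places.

[8.97, 10.69]

The t_19 distribution is symmetric; the 90% interval is 9.83 ± t·0.5 with t_{0.95,19} = 1.729.
Half-width: 1.729 × 0.5 = 0.86.
9.83 − 0.86 = 8.97; 9.83 + 0.86 = 10.69.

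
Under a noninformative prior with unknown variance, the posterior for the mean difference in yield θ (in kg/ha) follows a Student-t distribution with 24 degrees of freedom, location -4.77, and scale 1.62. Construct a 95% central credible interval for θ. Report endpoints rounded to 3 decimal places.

[-8.114, -1.426]

The t_24 distribution is symmetric; the 95% interval is -4.77 ± t·1.62 with t_{0.975,24} = 2.064.
Half-width: 2.064 × 1.62 = 3.344.
-4.77 − 3.344 = -8.114; -4.77 + 3.344 = -1.426.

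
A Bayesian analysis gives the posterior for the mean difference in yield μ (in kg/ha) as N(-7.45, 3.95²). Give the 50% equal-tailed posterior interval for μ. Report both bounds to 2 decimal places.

The posterior is symmetric, so the 50% equal-tailed interval is μ = -7.45 ± z·3.95 with z = 0.674.
Half-width: 0.674 × 3.95 = 2.66.
-7.45 − 2.66 = -10.11; -7.45 + 2.66 = -4.79.

[-10.11, -4.79]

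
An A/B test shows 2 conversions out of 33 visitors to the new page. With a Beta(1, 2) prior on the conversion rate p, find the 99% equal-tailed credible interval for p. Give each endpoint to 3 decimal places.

[0.010, 0.239]

Posterior: Beta(1+2, 2+31) = Beta(3, 33).
Equal-tailed 99% interval: the 0.005 and 0.995 quantiles of Beta(3, 33).
Posterior mean ≈ 0.083, SD ≈ 0.045; a Normal approximation gives roughly [-0.034, 0.200].
Exact: F⁻¹(0.005) = 0.010; F⁻¹(0.995) = 0.239.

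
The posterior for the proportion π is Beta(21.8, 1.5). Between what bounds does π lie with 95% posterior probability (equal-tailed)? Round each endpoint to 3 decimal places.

[0.809, 0.995]

Posterior: Beta(21.8, 1.5).
Equal-tailed 95% interval: the 0.025 and 0.975 quantiles of Beta(21.8, 1.5).
Posterior mean ≈ 0.936, SD ≈ 0.050; a Normal approximation gives roughly [0.838, 1.033].
Exact: F⁻¹(0.025) = 0.809; F⁻¹(0.975) = 0.995.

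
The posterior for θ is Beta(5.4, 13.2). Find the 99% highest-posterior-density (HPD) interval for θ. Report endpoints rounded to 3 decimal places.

The posterior is unimodal and skewed, so the HPD interval has equal density at both endpoints and is the shortest 99% interval.
Solving f(0.068) = f(0.566) with F(0.566) − F(0.068) = 0.99 gives [0.068, 0.566].
For comparison, the equal-tailed interval is [0.079, 0.582]; the HPD is narrower and shifted toward the mode.

[0.068, 0.566]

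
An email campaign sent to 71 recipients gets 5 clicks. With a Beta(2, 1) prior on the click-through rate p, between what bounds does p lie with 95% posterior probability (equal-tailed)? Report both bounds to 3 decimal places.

[0.039, 0.170]

Posterior: Beta(2+5, 1+66) = Beta(7, 67).
Equal-tailed 95% interval: the 0.025 and 0.975 quantiles of Beta(7, 67).
Posterior mean ≈ 0.095, SD ≈ 0.034; a Normal approximation gives roughly [0.028, 0.161].
Exact: F⁻¹(0.025) = 0.039; F⁻¹(0.975) = 0.170.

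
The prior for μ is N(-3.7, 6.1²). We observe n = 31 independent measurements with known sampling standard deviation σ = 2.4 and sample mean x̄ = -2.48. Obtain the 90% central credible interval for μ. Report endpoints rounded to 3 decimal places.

Posterior precision = 1/6.1² + 31/2.4² = 0.0269 + 5.3819 = 5.4088, so posterior SD = 0.4300.
Posterior mean = (-3.7/6.1² + 31·-2.48/2.4²) / 5.4088 = -2.4861.
Interval: -2.4861 ± 1.645 × 0.4300 → [-3.193, -1.779].

[-3.193, -1.779]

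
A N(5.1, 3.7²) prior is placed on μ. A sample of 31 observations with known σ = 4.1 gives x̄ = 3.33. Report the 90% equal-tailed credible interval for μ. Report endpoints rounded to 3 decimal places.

Posterior precision = 1/3.7² + 31/4.1² = 0.0730 + 1.8441 = 1.9172, so posterior SD = 0.7222.
Posterior mean = (5.1/3.7² + 31·3.33/4.1²) / 1.9172 = 3.3974.
Interval: 3.3974 ± 1.645 × 0.7222 → [2.209, 4.585].

[2.209, 4.585]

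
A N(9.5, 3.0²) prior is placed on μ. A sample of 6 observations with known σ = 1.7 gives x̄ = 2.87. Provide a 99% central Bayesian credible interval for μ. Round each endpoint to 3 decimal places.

[1.465, 4.948]

Posterior precision = 1/3.0² + 6/1.7² = 0.1111 + 2.0761 = 2.1872, so posterior SD = 0.6762.
Posterior mean = (9.5/3.0² + 6·2.87/1.7²) / 2.1872 = 3.2068.
Interval: 3.2068 ± 2.576 × 0.6762 → [1.465, 4.948].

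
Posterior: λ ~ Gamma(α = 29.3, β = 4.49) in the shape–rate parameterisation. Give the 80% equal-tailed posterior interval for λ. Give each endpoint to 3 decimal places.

Posterior: Gamma(shape 29.3, rate 4.49).
Equal-tailed 80% interval: Gamma(29.3, 4.49) quantiles at 0.1 and 0.9.
Posterior mean ≈ 6.526, SD ≈ 1.206; a Normal approximation gives roughly [4.981, 8.071].
Exact: lower = 5.036; upper = 8.110.

[5.036, 8.110]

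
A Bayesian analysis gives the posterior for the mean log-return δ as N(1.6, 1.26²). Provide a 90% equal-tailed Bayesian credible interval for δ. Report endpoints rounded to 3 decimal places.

[-0.473, 3.673]

The posterior is symmetric, so the 90% equal-tailed interval is δ = 1.6 ± z·1.26 with z = 1.645.
Half-width: 1.645 × 1.26 = 2.073.
1.6 − 2.073 = -0.473; 1.6 + 2.073 = 3.673.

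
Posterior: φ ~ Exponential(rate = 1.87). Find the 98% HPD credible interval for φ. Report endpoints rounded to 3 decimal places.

[0.000, 2.092]

The exponential density is strictly decreasing on [0, ∞), so the HPD interval is anchored at 0: [0, q] with P(φ ≤ q) = 0.98.
q = −ln(1 − 0.98) / 1.87 = 3.9120 / 1.87 = 2.092.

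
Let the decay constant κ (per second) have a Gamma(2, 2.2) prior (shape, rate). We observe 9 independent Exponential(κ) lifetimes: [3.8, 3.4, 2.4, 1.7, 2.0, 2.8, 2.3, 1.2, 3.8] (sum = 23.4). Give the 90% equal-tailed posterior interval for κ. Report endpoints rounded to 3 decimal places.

Posterior: Gamma(2+9, 2.2+23.4) = Gamma(11, 25.6) (shape, rate).
Equal-tailed 90% interval: Gamma(11, 25.6) quantiles at 0.05 and 0.95.
Posterior mean ≈ 0.430, SD ≈ 0.130; a Normal approximation gives roughly [0.217, 0.643].
Exact: lower = 0.241; upper = 0.663.

[0.241, 0.663]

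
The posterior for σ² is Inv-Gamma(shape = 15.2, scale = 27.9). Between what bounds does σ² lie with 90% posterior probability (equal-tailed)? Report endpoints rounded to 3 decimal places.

[1.261, 2.967]

Inverse-Gamma(15.2, 27.9) quantiles: F⁻¹(0.05) and F⁻¹(0.95).
Equivalently, 1/σ² ~ Gamma(15.2, rate = 27.9); invert its 0.95 and 0.05 quantiles.
Posterior mean ≈ 1.965, SD ≈ 0.541; a Normal approximation gives roughly [1.075, 2.854].
Exact: lower = 1.261; upper = 2.967.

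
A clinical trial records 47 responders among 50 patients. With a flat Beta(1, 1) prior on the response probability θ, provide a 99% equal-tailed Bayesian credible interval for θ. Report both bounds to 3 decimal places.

[0.801, 0.987]

Posterior: Beta(1+47, 1+3) = Beta(48, 4).
Equal-tailed 99% interval: the 0.005 and 0.995 quantiles of Beta(48, 4).
Posterior mean ≈ 0.923, SD ≈ 0.037; a Normal approximation gives roughly [0.829, 1.017].
Exact: F⁻¹(0.005) = 0.801; F⁻¹(0.995) = 0.987.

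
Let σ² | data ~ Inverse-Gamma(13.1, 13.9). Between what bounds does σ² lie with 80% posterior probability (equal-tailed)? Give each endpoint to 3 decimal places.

[0.777, 1.593]

Inverse-Gamma(13.1, 13.9) quantiles: F⁻¹(0.1) and F⁻¹(0.9).
Equivalently, 1/σ² ~ Gamma(13.1, rate = 13.9); invert its 0.9 and 0.1 quantiles.
Posterior mean ≈ 1.149, SD ≈ 0.345; a Normal approximation gives roughly [0.707, 1.591].
Exact: lower = 0.777; upper = 1.593.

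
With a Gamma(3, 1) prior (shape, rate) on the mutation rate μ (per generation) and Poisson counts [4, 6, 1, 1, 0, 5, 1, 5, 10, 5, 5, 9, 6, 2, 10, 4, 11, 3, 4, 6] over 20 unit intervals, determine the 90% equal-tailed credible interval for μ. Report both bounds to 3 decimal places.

[4.050, 5.623]

Posterior: Gamma(3+98, 1+20) = Gamma(101, 21) (shape, rate).
Equal-tailed 90% interval: Gamma(101, 21) quantiles at 0.05 and 0.95.
Posterior mean ≈ 4.810, SD ≈ 0.479; a Normal approximation gives roughly [4.022, 5.597].
Exact: lower = 4.050; upper = 5.623.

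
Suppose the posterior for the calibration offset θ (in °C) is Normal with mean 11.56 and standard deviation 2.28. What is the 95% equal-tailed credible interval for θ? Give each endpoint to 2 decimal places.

The posterior is symmetric, so the 95% equal-tailed interval is θ = 11.56 ± z·2.28 with z = 1.960.
Half-width: 1.960 × 2.28 = 4.47.
11.56 − 4.47 = 7.09; 11.56 + 4.47 = 16.03.

[7.09, 16.03]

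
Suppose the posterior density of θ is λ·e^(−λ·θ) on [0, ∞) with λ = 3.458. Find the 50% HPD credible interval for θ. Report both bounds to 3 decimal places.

[0.000, 0.200]

The exponential density is strictly decreasing on [0, ∞), so the HPD interval is anchored at 0: [0, q] with P(θ ≤ q) = 0.50.
q = −ln(1 − 0.50) / 3.458 = 0.6931 / 3.458 = 0.200.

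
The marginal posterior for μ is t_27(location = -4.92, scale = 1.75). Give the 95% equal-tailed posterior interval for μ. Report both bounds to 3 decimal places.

[-8.511, -1.329]

The t_27 distribution is symmetric; the 95% interval is -4.92 ± t·1.75 with t_{0.975,27} = 2.052.
Half-width: 2.052 × 1.75 = 3.591.
-4.92 − 3.591 = -8.511; -4.92 + 3.591 = -1.329.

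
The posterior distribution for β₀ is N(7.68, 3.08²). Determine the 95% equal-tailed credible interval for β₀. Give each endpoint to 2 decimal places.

[1.64, 13.72]

The posterior is symmetric, so the 95% equal-tailed interval is β₀ = 7.68 ± z·3.08 with z = 1.960.
Half-width: 1.960 × 3.08 = 6.04.
7.68 − 6.04 = 1.64; 7.68 + 6.04 = 13.72.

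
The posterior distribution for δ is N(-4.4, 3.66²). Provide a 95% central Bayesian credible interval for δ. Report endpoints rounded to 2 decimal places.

[-11.57, 2.77]

The posterior is symmetric, so the 95% equal-tailed interval is δ = -4.4 ± z·3.66 with z = 1.960.
Half-width: 1.960 × 3.66 = 7.17.
-4.4 − 7.17 = -11.57; -4.4 + 7.17 = 2.77.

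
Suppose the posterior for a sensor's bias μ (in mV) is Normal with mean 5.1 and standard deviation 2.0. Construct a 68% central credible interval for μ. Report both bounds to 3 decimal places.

[3.111, 7.089]

The posterior is symmetric, so the 68% equal-tailed interval is μ = 5.1 ± z·2.0 with z = 0.994.
Half-width: 0.994 × 2.0 = 1.989.
5.1 − 1.989 = 3.111; 5.1 + 1.989 = 7.089.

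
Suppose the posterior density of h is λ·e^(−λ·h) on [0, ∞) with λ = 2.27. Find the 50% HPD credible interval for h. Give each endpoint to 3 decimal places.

[0.000, 0.305]

The exponential density is strictly decreasing on [0, ∞), so the HPD interval is anchored at 0: [0, q] with P(h ≤ q) = 0.50.
q = −ln(1 − 0.50) / 2.27 = 0.6931 / 2.27 = 0.305.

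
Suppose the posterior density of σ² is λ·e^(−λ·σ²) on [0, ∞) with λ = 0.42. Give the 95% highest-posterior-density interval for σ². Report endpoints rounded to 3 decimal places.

[0.000, 7.133]

The exponential density is strictly decreasing on [0, ∞), so the HPD interval is anchored at 0: [0, q] with P(σ² ≤ q) = 0.95.
q = −ln(1 − 0.95) / 0.42 = 2.9957 / 0.42 = 7.133.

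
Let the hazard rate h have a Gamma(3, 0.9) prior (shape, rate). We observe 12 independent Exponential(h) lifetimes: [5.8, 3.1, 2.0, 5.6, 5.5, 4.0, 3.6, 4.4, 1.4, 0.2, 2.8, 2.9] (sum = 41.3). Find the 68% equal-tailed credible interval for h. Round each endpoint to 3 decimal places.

Posterior: Gamma(3+12, 0.9+41.3) = Gamma(15, 42.2) (shape, rate).
Equal-tailed 68% interval: Gamma(15, 42.2) quantiles at 0.16 and 0.84.
Posterior mean ≈ 0.355, SD ≈ 0.092; a Normal approximation gives roughly [0.264, 0.447].
Exact: lower = 0.265; upper = 0.446.

[0.265, 0.446]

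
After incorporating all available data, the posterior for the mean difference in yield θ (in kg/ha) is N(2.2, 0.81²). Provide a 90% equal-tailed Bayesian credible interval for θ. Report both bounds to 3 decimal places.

The posterior is symmetric, so the 90% equal-tailed interval is θ = 2.2 ± z·0.81 with z = 1.645.
Half-width: 1.645 × 0.81 = 1.332.
2.2 − 1.332 = 0.868; 2.2 + 1.332 = 3.532.

[0.868, 3.532]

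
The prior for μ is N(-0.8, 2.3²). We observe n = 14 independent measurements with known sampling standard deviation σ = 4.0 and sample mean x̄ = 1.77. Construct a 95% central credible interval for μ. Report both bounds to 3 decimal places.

Posterior precision = 1/2.3² + 14/4.0² = 0.1890 + 0.8750 = 1.0640, so posterior SD = 0.9694.
Posterior mean = (-0.8/2.3² + 14·1.77/4.0²) / 1.0640 = 1.3134.
Interval: 1.3134 ± 1.960 × 0.9694 → [-0.587, 3.213].

[-0.587, 3.213]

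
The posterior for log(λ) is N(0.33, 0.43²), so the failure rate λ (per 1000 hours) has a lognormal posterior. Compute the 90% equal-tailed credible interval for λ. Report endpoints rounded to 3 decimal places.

[0.686, 2.822]

On the log scale the 90% interval is 0.33 ± 1.645 × 0.43 = [-0.3773, 1.0373].
Exponentiate: [e^-0.3773, e^1.0373] = [0.686, 2.822].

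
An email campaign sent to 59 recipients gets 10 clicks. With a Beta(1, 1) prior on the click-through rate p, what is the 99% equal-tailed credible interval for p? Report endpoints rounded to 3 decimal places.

Posterior: Beta(1+10, 1+49) = Beta(11, 50).
Equal-tailed 99% interval: the 0.005 and 0.995 quantiles of Beta(11, 50).
Posterior mean ≈ 0.180, SD ≈ 0.049; a Normal approximation gives roughly [0.055, 0.306].
Exact: F⁻¹(0.005) = 0.076; F⁻¹(0.995) = 0.324.

[0.076, 0.324]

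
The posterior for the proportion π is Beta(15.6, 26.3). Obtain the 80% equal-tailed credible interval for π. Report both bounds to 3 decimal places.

[0.278, 0.469]

Posterior: Beta(15.6, 26.3).
Equal-tailed 80% interval: the 0.1 and 0.9 quantiles of Beta(15.6, 26.3).
Posterior mean ≈ 0.372, SD ≈ 0.074; a Normal approximation gives roughly [0.278, 0.467].
Exact: F⁻¹(0.1) = 0.278; F⁻¹(0.9) = 0.469.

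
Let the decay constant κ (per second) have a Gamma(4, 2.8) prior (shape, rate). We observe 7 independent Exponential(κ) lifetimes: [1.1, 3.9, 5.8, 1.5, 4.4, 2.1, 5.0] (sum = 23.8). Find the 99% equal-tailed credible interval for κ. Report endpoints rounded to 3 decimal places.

Posterior: Gamma(4+7, 2.8+23.8) = Gamma(11, 26.6) (shape, rate).
Equal-tailed 99% interval: Gamma(11, 26.6) quantiles at 0.005 and 0.995.
Posterior mean ≈ 0.414, SD ≈ 0.125; a Normal approximation gives roughly [0.092, 0.735].
Exact: lower = 0.162; upper = 0.804.

[0.162, 0.804]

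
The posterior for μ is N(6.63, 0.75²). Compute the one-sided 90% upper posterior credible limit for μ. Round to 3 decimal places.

Need U with P(μ ≤ U) = 0.90: U = 6.63 + z_{0.1}·0.75.
z = 1.282; U = 6.63 + 1.282 × 0.75 = 7.591.

7.591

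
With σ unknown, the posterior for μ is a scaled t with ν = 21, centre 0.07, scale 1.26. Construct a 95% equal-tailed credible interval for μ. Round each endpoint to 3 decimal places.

[-2.550, 2.690]

The t_21 distribution is symmetric; the 95% interval is 0.07 ± t·1.26 with t_{0.975,21} = 2.080.
Half-width: 2.080 × 1.26 = 2.620.
0.07 − 2.620 = -2.550; 0.07 + 2.620 = 2.690.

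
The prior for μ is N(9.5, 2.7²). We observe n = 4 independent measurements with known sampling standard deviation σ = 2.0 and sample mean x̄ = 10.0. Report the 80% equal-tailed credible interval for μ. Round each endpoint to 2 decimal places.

[8.74, 11.14]

Posterior precision = 1/2.7² + 4/2.0² = 0.1372 + 1.0000 = 1.1372, so posterior SD = 0.9377.
Posterior mean = (9.5/2.7² + 4·10.0/2.0²) / 1.1372 = 9.9397.
Interval: 9.9397 ± 1.282 × 0.9377 → [8.74, 11.14].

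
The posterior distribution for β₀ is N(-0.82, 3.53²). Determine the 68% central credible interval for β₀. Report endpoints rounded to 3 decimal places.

The posterior is symmetric, so the 68% equal-tailed interval is β₀ = -0.82 ± z·3.53 with z = 0.994.
Half-width: 0.994 × 3.53 = 3.510.
-0.82 − 3.510 = -4.330; -0.82 + 3.510 = 2.690.

[-4.330, 2.690]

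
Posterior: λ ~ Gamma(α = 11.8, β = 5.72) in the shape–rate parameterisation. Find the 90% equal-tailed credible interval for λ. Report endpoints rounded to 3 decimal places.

[1.184, 3.140]

Posterior: Gamma(shape 11.8, rate 5.72).
Equal-tailed 90% interval: Gamma(11.8, 5.72) quantiles at 0.05 and 0.95.
Posterior mean ≈ 2.063, SD ≈ 0.601; a Normal approximation gives roughly [1.075, 3.051].
Exact: lower = 1.184; upper = 3.140.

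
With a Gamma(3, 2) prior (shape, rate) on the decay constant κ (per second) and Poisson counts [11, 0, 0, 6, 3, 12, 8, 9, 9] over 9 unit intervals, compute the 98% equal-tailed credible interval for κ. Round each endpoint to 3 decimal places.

[4.028, 7.330]

Posterior: Gamma(3+58, 2+9) = Gamma(61, 11) (shape, rate).
Equal-tailed 98% interval: Gamma(61, 11) quantiles at 0.01 and 0.99.
Posterior mean ≈ 5.545, SD ≈ 0.710; a Normal approximation gives roughly [3.894, 7.197].
Exact: lower = 4.028; upper = 7.330.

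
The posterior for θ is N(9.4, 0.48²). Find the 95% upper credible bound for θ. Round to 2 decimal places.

10.19

Need U with P(θ ≤ U) = 0.95: U = 9.4 + z_{0.05}·0.48.
z = 1.645; U = 9.4 + 1.645 × 0.48 = 10.19.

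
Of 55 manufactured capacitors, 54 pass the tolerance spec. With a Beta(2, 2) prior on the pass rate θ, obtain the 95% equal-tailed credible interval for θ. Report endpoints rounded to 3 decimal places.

[0.881, 0.989]

Posterior: Beta(2+54, 2+1) = Beta(56, 3).
Equal-tailed 95% interval: the 0.025 and 0.975 quantiles of Beta(56, 3).
Posterior mean ≈ 0.949, SD ≈ 0.028; a Normal approximation gives roughly [0.894, 1.005].
Exact: F⁻¹(0.025) = 0.881; F⁻¹(0.975) = 0.989.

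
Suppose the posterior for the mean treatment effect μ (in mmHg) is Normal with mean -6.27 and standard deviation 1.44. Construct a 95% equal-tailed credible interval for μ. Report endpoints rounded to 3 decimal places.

[-9.092, -3.448]

The posterior is symmetric, so the 95% equal-tailed interval is μ = -6.27 ± z·1.44 with z = 1.960.
Half-width: 1.960 × 1.44 = 2.822.
-6.27 − 2.822 = -9.092; -6.27 + 2.822 = -3.448.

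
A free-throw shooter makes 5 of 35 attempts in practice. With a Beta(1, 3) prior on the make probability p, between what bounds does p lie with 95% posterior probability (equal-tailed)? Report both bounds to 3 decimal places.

[0.060, 0.281]

Posterior: Beta(1+5, 3+30) = Beta(6, 33).
Equal-tailed 95% interval: the 0.025 and 0.975 quantiles of Beta(6, 33).
Posterior mean ≈ 0.154, SD ≈ 0.057; a Normal approximation gives roughly [0.042, 0.266].
Exact: F⁻¹(0.025) = 0.060; F⁻¹(0.975) = 0.281.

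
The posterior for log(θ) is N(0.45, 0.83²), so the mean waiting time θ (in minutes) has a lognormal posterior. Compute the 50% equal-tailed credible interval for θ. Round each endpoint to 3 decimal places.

On the log scale the 50% interval is 0.45 ± 0.674 × 0.83 = [-0.1098, 1.0098].
Exponentiate: [e^-0.1098, e^1.0098] = [0.896, 2.745].

[0.896, 2.745]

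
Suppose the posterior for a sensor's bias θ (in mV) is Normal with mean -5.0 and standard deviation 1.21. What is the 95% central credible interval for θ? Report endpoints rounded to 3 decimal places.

[-7.372, -2.628]

The posterior is symmetric, so the 95% equal-tailed interval is θ = -5.0 ± z·1.21 with z = 1.960.
Half-width: 1.960 × 1.21 = 2.372.
-5.0 − 2.372 = -7.372; -5.0 + 2.372 = -2.628.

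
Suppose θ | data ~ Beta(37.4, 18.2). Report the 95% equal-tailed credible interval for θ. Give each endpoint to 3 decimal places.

Posterior: Beta(37.4, 18.2).
Equal-tailed 95% interval: the 0.025 and 0.975 quantiles of Beta(37.4, 18.2).
Posterior mean ≈ 0.673, SD ≈ 0.062; a Normal approximation gives roughly [0.550, 0.795].
Exact: F⁻¹(0.025) = 0.545; F⁻¹(0.975) = 0.788.

[0.545, 0.788]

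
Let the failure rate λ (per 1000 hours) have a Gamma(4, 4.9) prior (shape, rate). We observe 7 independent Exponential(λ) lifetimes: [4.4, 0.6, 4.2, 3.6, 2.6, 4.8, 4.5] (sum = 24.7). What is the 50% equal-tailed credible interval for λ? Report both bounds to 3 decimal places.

Posterior: Gamma(4+7, 4.9+24.7) = Gamma(11, 29.6) (shape, rate).
Equal-tailed 50% interval: Gamma(11, 29.6) quantiles at 0.25 and 0.75.
Posterior mean ≈ 0.372, SD ≈ 0.112; a Normal approximation gives roughly [0.296, 0.447].
Exact: lower = 0.291; upper = 0.440.

[0.291, 0.440]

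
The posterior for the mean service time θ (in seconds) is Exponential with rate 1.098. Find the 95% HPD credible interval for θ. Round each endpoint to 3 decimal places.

The exponential density is strictly decreasing on [0, ∞), so the HPD interval is anchored at 0: [0, q] with P(θ ≤ q) = 0.95.
q = −ln(1 − 0.95) / 1.098 = 2.9957 / 1.098 = 2.728.

[0.000, 2.728]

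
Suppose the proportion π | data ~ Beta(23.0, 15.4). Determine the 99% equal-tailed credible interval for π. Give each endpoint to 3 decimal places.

Posterior: Beta(23.0, 15.4).
Equal-tailed 99% interval: the 0.005 and 0.995 quantiles of Beta(23.0, 15.4).
Posterior mean ≈ 0.599, SD ≈ 0.078; a Normal approximation gives roughly [0.398, 0.800].
Exact: F⁻¹(0.005) = 0.393; F⁻¹(0.995) = 0.786.

[0.393, 0.786]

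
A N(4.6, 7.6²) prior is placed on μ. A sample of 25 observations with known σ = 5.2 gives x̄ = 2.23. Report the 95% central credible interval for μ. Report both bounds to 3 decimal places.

[0.254, 4.293]

Posterior precision = 1/7.6² + 25/5.2² = 0.0173 + 0.9246 = 0.9419, so posterior SD = 1.0304.
Posterior mean = (4.6/7.6² + 25·2.23/5.2²) / 0.9419 = 2.2736.
Interval: 2.2736 ± 1.960 × 1.0304 → [0.254, 4.293].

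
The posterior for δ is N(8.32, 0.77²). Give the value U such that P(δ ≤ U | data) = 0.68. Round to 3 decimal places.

Need U with P(δ ≤ U) = 0.68: U = 8.32 + z_{0.32}·0.77.
z = 0.468; U = 8.32 + 0.468 × 0.77 = 8.680.

8.680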